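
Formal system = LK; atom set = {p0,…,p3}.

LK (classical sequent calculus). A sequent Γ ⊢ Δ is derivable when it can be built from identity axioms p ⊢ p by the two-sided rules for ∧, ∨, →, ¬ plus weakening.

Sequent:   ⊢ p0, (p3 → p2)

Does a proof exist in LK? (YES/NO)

Search for a countermodel by truth-table:
  v=0000: Γ:[] Δ:[p0=F, (p3 → p2)=T] refutes=False
  v=0001: Γ:[] Δ:[p0=F, (p3 → p2)=F] refutes=True  ← countermodel

Result: NO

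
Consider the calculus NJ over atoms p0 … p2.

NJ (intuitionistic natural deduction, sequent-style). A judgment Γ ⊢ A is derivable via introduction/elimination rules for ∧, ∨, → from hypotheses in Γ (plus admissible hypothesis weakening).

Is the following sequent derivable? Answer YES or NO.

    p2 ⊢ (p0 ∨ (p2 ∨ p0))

Derivation trace:
[∨I₂] p2 ⊢ (p0 ∨ (p2 ∨ p0))
  [∨I₁] p2 ⊢ (p2 ∨ p0)
    [Ax] p2 ⊢ p2

Result: YES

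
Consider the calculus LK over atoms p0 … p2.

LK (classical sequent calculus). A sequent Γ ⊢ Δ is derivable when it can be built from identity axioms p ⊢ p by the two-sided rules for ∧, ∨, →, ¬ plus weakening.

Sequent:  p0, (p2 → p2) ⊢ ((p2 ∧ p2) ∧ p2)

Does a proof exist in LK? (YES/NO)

Truth-table refutation:
  v=000: Γ:[p0=F, (p2 → p2)=T] Δ:[((p2 ∧ p2) ∧ p2)=F] refutes=False
  v=001: Γ:[p0=F, (p2 → p2)=T] Δ:[((p2 ∧ p2) ∧ p2)=T] refutes=False
  v=010: Γ:[p0=F, (p2 → p2)=T] Δ:[((p2 ∧ p2) ∧ p2)=F] refutes=False
  v=011: Γ:[p0=F, (p2 → p2)=T] Δ:[((p2 ∧ p2) ∧ p2)=T] refutes=False
  v=100: Γ:[p0=T, (p2 → p2)=T] Δ:[((p2 ∧ p2) ∧ p2)=F] refutes=True  ← countermodel

Result: NO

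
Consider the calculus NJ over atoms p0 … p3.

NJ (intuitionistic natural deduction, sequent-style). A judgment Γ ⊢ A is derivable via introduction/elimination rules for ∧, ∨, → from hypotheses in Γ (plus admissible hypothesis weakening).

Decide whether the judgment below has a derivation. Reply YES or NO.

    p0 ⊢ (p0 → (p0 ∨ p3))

Derivation trace:
[→I] p0 ⊢ (p0 → (p0 ∨ p3))
  [Wk] p0, p0 ⊢ (p0 ∨ p3)
    [∨I₁] p0 ⊢ (p0 ∨ p3)
      [Ax] p0 ⊢ p0

Result: YES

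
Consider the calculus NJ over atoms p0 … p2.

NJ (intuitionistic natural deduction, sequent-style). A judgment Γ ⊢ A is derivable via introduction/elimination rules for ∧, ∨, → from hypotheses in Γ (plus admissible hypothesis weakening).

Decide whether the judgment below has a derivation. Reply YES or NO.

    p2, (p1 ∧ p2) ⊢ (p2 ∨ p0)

Derivation trace:
[∨I₁] p2, (p1 ∧ p2) ⊢ (p2 ∨ p0)
  [Wk] p2, (p1 ∧ p2) ⊢ p2
    [Ax] p2 ⊢ p2

Result: YES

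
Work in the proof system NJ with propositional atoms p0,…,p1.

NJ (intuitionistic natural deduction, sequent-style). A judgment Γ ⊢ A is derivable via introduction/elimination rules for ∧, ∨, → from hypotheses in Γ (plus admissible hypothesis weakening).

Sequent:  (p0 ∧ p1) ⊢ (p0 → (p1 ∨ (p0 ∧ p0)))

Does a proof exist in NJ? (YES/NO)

Derivation (root first):
[→I] (p0 ∧ p1) ⊢ (p0 → (p1 ∨ (p0 ∧ p0)))
  [∨I₂] p0, (p0 ∧ p1) ⊢ (p1 ∨ (p0 ∧ p0))
    [Wk] p0, (p0 ∧ p1) ⊢ (p0 ∧ p0)
      [∧I] p0 ⊢ (p0 ∧ p0)
        [Ax] p0 ⊢ p0
        [Ax] p0 ⊢ p0

Result: YES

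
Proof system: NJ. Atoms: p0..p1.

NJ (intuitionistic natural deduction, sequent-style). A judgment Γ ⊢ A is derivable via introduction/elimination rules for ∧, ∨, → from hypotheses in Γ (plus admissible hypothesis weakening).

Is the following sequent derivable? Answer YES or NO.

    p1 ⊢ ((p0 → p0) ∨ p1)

Derivation trace:
[∨I₁] p1 ⊢ ((p0 → p0) ∨ p1)
  [Wk] p1 ⊢ (p0 → p0)
    [→I]  ⊢ (p0 → p0)
      [Ax] p0 ⊢ p0

Result: YES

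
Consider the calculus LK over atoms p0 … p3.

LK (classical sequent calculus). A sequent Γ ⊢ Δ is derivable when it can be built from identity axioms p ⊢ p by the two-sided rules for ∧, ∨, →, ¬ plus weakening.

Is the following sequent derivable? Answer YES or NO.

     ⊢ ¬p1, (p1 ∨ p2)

Derivation trace:
[∨R]  ⊢ ¬p1, (p1 ∨ p2)
  [WR]  ⊢ p1, ¬p1, p2
    [¬R]  ⊢ p1, ¬p1
      [Ax] p1 ⊢ p1

Result: YES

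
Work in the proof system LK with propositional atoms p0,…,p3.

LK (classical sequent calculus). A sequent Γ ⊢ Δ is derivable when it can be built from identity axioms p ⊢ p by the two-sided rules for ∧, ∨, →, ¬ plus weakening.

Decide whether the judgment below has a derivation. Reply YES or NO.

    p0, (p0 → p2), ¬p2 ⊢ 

Proof tree:
[¬L] p0, (p0 → p2), ¬p2 ⊢ 
  [→L] p0, (p0 → p2) ⊢ p2
    [Ax] p0 ⊢ p0
    [Ax] p2 ⊢ p2

Result: YES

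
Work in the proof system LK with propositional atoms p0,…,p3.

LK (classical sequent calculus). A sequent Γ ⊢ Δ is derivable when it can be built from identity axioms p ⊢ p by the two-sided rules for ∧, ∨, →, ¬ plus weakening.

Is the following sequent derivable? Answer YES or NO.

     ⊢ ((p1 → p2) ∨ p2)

Truth-table refutation:
  v=0000: Γ:[] Δ:[((p1 → p2) ∨ p2)=T] refutes=False
  v=0001: Γ:[] Δ:[((p1 → p2) ∨ p2)=T] refutes=False
  v=0010: Γ:[] Δ:[((p1 → p2) ∨ p2)=T] refutes=False
  v=0011: Γ:[] Δ:[((p1 → p2) ∨ p2)=T] refutes=False
  v=0100: Γ:[] Δ:[((p1 → p2) ∨ p2)=F] refutes=True  ← countermodel

Result: NO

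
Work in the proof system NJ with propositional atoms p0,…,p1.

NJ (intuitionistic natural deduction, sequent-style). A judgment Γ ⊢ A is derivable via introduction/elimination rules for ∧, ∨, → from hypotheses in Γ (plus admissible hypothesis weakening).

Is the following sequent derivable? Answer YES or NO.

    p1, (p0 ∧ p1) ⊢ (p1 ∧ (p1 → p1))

Proof tree:
[∧I] p1, (p0 ∧ p1) ⊢ (p1 ∧ (p1 → p1))
  [Ax] p1 ⊢ p1
  [Wk] (p0 ∧ p1) ⊢ (p1 → p1)
    [→I]  ⊢ (p1 → p1)
      [Ax] p1 ⊢ p1

Result: YES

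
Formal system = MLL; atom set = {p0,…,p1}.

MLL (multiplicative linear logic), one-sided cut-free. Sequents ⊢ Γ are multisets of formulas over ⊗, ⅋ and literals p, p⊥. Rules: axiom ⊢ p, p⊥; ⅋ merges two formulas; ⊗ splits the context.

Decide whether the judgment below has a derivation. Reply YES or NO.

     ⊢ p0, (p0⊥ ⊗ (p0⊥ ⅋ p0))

Derivation trace:
[⊗]  ⊢ p0, (p0⊥ ⊗ (p0⊥ ⅋ p0))
  [Ax]  ⊢ p0, p0⊥
  [⅋]  ⊢ (p0⊥ ⅋ p0)
    [Ax]  ⊢ p0, p0⊥

Result: YES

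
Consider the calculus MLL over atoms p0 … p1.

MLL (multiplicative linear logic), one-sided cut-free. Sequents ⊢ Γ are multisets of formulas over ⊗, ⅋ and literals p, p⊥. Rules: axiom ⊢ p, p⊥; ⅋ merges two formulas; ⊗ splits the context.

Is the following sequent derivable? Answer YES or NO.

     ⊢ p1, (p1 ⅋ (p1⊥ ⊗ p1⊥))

Derivation trace:
[⅋]  ⊢ p1, (p1 ⅋ (p1⊥ ⊗ p1⊥))
  [⊗]  ⊢ p1, p1, (p1⊥ ⊗ p1⊥)
    [Ax]  ⊢ p1, p1⊥
    [Ax]  ⊢ p1, p1⊥

Result: YES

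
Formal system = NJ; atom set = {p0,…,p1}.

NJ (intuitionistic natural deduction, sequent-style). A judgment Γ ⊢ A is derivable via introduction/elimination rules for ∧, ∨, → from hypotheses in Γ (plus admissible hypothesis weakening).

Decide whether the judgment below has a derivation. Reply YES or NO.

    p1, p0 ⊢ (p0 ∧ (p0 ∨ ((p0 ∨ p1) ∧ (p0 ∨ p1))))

Proof tree:
[∧I] p1, p0 ⊢ (p0 ∧ (p0 ∨ ((p0 ∨ p1) ∧ (p0 ∨ p1))))
  [Ax] p0 ⊢ p0
  [∨I₂] p1 ⊢ (p0 ∨ ((p0 ∨ p1) ∧ (p0 ∨ p1)))
    [∧I] p1 ⊢ ((p0 ∨ p1) ∧ (p0 ∨ p1))
      [∨I₂] p1 ⊢ (p0 ∨ p1)
        [Ax] p1 ⊢ p1
      [∨I₂] p1 ⊢ (p0 ∨ p1)
        [Ax] p1 ⊢ p1

Result: YES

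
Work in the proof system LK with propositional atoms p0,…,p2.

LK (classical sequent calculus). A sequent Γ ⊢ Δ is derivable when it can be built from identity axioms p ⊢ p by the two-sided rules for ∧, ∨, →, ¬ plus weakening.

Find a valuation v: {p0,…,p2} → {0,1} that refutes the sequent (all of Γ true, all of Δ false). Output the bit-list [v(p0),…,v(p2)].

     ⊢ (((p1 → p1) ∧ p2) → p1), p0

Truth-table refutation:
  v=000: Γ:[] Δ:[(((p1 → p1) ∧ p2) → p1)=T, p0=F] refutes=False
  v=001: Γ:[] Δ:[(((p1 → p1) ∧ p2) → p1)=F, p0=F] refutes=True  ← countermodel

Result: [0, 0, 1]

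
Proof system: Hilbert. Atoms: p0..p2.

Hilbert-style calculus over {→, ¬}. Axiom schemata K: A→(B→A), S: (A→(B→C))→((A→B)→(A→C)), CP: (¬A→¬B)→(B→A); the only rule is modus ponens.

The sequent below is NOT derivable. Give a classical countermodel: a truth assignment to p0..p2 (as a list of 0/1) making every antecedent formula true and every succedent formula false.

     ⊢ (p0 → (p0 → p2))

Truth-table refutation:
  v=000: Γ:[] Δ:[(p0 → (p0 → p2))=T] refutes=False
  v=001: Γ:[] Δ:[(p0 → (p0 → p2))=T] refutes=False
  v=010: Γ:[] Δ:[(p0 → (p0 → p2))=T] refutes=False
  v=011: Γ:[] Δ:[(p0 → (p0 → p2))=T] refutes=False
  v=100: Γ:[] Δ:[(p0 → (p0 → p2))=F] refutes=True  ← countermodel

Result: [1, 0, 0]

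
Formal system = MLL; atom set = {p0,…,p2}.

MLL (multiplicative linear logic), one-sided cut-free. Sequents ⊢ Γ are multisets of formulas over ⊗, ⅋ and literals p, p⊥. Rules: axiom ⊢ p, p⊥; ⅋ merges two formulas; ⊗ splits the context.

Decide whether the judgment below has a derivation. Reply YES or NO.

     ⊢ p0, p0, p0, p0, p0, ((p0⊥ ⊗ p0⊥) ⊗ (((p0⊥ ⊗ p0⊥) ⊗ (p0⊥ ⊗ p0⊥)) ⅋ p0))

Derivation (root first):
[⊗]  ⊢ p0, p0, p0, p0, p0, ((p0⊥ ⊗ p0⊥) ⊗ (((p0⊥ ⊗ p0⊥) ⊗ (p0⊥ ⊗ p0⊥)) ⅋ p0))
  [⊗]  ⊢ p0, p0, (p0⊥ ⊗ p0⊥)
    [Ax]  ⊢ p0, p0⊥
    [Ax]  ⊢ p0, p0⊥
  [⅋]  ⊢ p0, p0, p0, (((p0⊥ ⊗ p0⊥) ⊗ (p0⊥ ⊗ p0⊥)) ⅋ p0)
    [⊗]  ⊢ p0, p0, p0, p0, ((p0⊥ ⊗ p0⊥) ⊗ (p0⊥ ⊗ p0⊥))
      [⊗]  ⊢ p0, p0, (p0⊥ ⊗ p0⊥)
        [Ax]  ⊢ p0, p0⊥
        [Ax]  ⊢ p0, p0⊥
      [⊗]  ⊢ p0, p0, (p0⊥ ⊗ p0⊥)
        [Ax]  ⊢ p0, p0⊥
        [Ax]  ⊢ p0, p0⊥

Result: YES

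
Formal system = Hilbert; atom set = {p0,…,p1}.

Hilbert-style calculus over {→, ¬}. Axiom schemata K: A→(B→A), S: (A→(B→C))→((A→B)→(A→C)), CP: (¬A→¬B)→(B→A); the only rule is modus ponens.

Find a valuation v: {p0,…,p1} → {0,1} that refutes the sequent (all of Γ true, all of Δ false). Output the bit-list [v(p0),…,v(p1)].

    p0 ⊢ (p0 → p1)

Search for a countermodel by truth-table:
  v=00: Γ:[p0=F] Δ:[(p0 → p1)=T] refutes=False
  v=01: Γ:[p0=F] Δ:[(p0 → p1)=T] refutes=False
  v=10: Γ:[p0=T] Δ:[(p0 → p1)=F] refutes=True  ← countermodel

Result: [1, 0]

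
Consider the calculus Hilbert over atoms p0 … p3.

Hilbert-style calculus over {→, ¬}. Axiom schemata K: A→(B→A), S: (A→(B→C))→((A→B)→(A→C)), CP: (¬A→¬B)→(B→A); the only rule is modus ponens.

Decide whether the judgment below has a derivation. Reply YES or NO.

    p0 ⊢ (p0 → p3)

Truth-table refutation:
  v=0000: Γ:[p0=F] Δ:[(p0 → p3)=T] refutes=False
  v=0001: Γ:[p0=F] Δ:[(p0 → p3)=T] refutes=False
  v=0010: Γ:[p0=F] Δ:[(p0 → p3)=T] refutes=False
  v=0011: Γ:[p0=F] Δ:[(p0 → p3)=T] refutes=False
  v=0100: Γ:[p0=F] Δ:[(p0 → p3)=T] refutes=False
  v=0101: Γ:[p0=F] Δ:[(p0 → p3)=T] refutes=False
  v=0110: Γ:[p0=F] Δ:[(p0 → p3)=T] refutes=False
  v=0111: Γ:[p0=F] Δ:[(p0 → p3)=T] refutes=False
  v=1000: Γ:[p0=T] Δ:[(p0 → p3)=F] refutes=True  ← countermodel

Result: NO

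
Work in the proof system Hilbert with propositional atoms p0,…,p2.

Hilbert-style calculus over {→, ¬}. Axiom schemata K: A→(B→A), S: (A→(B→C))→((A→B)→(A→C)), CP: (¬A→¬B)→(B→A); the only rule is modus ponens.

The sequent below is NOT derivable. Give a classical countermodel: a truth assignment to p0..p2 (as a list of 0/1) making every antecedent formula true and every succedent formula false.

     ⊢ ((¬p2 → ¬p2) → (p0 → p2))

Search for a countermodel by truth-table:
  v=000: Γ:[] Δ:[((¬p2 → ¬p2) → (p0 → p2))=T] refutes=False
  v=001: Γ:[] Δ:[((¬p2 → ¬p2) → (p0 → p2))=T] refutes=False
  v=010: Γ:[] Δ:[((¬p2 → ¬p2) → (p0 → p2))=T] refutes=False
  v=011: Γ:[] Δ:[((¬p2 → ¬p2) → (p0 → p2))=T] refutes=False
  v=100: Γ:[] Δ:[((¬p2 → ¬p2) → (p0 → p2))=F] refutes=True  ← countermodel

Result: [1, 0, 0]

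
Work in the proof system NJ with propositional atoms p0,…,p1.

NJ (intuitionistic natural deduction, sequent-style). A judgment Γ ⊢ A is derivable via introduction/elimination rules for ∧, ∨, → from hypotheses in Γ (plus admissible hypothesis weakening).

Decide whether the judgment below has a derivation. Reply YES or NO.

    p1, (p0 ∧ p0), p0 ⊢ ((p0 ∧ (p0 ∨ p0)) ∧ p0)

Derivation trace:
[∧I] p1, (p0 ∧ p0), p0 ⊢ ((p0 ∧ (p0 ∨ p0)) ∧ p0)
  [Wk] p0, (p0 ∧ p0) ⊢ (p0 ∧ (p0 ∨ p0))
    [∧I] p0 ⊢ (p0 ∧ (p0 ∨ p0))
      [Ax] p0 ⊢ p0
      [∨I₂] p0 ⊢ (p0 ∨ p0)
        [Ax] p0 ⊢ p0
  [Wk] p0, p1 ⊢ p0
    [Ax] p0 ⊢ p0

Result: YES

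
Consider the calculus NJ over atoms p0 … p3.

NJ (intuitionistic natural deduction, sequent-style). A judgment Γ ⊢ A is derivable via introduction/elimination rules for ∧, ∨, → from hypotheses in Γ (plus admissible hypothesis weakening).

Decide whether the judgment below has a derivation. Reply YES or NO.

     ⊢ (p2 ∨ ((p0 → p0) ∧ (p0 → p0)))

Derivation (root first):
[∨I₂]  ⊢ (p2 ∨ ((p0 → p0) ∧ (p0 → p0)))
  [∧I]  ⊢ ((p0 → p0) ∧ (p0 → p0))
    [→I]  ⊢ (p0 → p0)
      [Ax] p0 ⊢ p0
    [→I]  ⊢ (p0 → p0)
      [Ax] p0 ⊢ p0

Result: YES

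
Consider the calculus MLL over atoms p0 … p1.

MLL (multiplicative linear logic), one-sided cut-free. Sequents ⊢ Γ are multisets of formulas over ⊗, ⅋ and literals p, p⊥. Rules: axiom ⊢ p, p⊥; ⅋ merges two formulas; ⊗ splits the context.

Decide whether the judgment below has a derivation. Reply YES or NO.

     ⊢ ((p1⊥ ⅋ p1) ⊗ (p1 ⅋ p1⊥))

Derivation trace:
[⊗]  ⊢ ((p1⊥ ⅋ p1) ⊗ (p1 ⅋ p1⊥))
  [⅋]  ⊢ (p1⊥ ⅋ p1)
    [Ax]  ⊢ p1, p1⊥
  [⅋]  ⊢ (p1 ⅋ p1⊥)
    [Ax]  ⊢ p1, p1⊥

Result: YES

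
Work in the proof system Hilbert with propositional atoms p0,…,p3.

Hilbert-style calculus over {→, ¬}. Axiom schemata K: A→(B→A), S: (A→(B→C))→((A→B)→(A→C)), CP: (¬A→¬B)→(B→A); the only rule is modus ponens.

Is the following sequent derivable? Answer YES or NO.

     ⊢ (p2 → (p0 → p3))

Enumerate valuations to refute Γ ⊢ Δ:
  v=0000: Γ:[] Δ:[(p2 → (p0 → p3))=T] refutes=False
  v=0001: Γ:[] Δ:[(p2 → (p0 → p3))=T] refutes=False
  v=0010: Γ:[] Δ:[(p2 → (p0 → p3))=T] refutes=False
  v=0011: Γ:[] Δ:[(p2 → (p0 → p3))=T] refutes=False
  v=0100: Γ:[] Δ:[(p2 → (p0 → p3))=T] refutes=False
  v=0101: Γ:[] Δ:[(p2 → (p0 → p3))=T] refutes=False
  v=0110: Γ:[] Δ:[(p2 → (p0 → p3))=T] refutes=False
  v=0111: Γ:[] Δ:[(p2 → (p0 → p3))=T] refutes=False
  v=1000: Γ:[] Δ:[(p2 → (p0 → p3))=T] refutes=False
  v=1001: Γ:[] Δ:[(p2 → (p0 → p3))=T] refutes=False
  v=1010: Γ:[] Δ:[(p2 → (p0 → p3))=F] refutes=True  ← countermodel

Result: NO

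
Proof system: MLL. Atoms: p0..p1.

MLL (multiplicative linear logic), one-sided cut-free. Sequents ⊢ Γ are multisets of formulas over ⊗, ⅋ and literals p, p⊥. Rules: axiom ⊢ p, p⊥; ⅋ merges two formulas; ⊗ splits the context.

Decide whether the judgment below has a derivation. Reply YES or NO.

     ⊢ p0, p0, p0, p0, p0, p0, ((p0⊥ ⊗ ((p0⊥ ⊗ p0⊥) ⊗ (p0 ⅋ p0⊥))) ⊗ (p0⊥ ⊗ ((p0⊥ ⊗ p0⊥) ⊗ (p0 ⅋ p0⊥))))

Derivation (root first):
[⊗]  ⊢ p0, p0, p0, p0, p0, p0, ((p0⊥ ⊗ ((p0⊥ ⊗ p0⊥) ⊗ (p0 ⅋ p0⊥))) ⊗ (p0⊥ ⊗ ((p0⊥ ⊗ p0⊥) ⊗ (p0 ⅋ p0⊥))))
  [⊗]  ⊢ p0, p0, p0, (p0⊥ ⊗ ((p0⊥ ⊗ p0⊥) ⊗ (p0 ⅋ p0⊥)))
    [Ax]  ⊢ p0, p0⊥
    [⊗]  ⊢ p0, p0, ((p0⊥ ⊗ p0⊥) ⊗ (p0 ⅋ p0⊥))
      [⊗]  ⊢ p0, p0, (p0⊥ ⊗ p0⊥)
        [Ax]  ⊢ p0, p0⊥
        [Ax]  ⊢ p0, p0⊥
      [⅋]  ⊢ (p0 ⅋ p0⊥)
        [Ax]  ⊢ p0, p0⊥
  [⊗]  ⊢ p0, p0, p0, (p0⊥ ⊗ ((p0⊥ ⊗ p0⊥) ⊗ (p0 ⅋ p0⊥)))
    [Ax]  ⊢ p0, p0⊥
    [⊗]  ⊢ p0, p0, ((p0⊥ ⊗ p0⊥) ⊗ (p0 ⅋ p0⊥))
      [⊗]  ⊢ p0, p0, (p0⊥ ⊗ p0⊥)
        [Ax]  ⊢ p0, p0⊥
        [Ax]  ⊢ p0, p0⊥
      [⅋]  ⊢ (p0 ⅋ p0⊥)
        [Ax]  ⊢ p0, p0⊥

Result: YES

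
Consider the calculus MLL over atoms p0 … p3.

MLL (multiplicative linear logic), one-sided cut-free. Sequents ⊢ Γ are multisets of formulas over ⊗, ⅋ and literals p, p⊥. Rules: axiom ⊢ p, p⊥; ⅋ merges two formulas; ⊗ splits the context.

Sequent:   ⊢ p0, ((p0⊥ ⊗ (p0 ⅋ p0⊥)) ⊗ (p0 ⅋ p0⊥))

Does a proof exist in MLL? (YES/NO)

Derivation trace:
[⊗]  ⊢ p0, ((p0⊥ ⊗ (p0 ⅋ p0⊥)) ⊗ (p0 ⅋ p0⊥))
  [⊗]  ⊢ p0, (p0⊥ ⊗ (p0 ⅋ p0⊥))
    [Ax]  ⊢ p0, p0⊥
    [⅋]  ⊢ (p0 ⅋ p0⊥)
      [Ax]  ⊢ p0, p0⊥
  [⅋]  ⊢ (p0 ⅋ p0⊥)
    [Ax]  ⊢ p0, p0⊥

Result: YES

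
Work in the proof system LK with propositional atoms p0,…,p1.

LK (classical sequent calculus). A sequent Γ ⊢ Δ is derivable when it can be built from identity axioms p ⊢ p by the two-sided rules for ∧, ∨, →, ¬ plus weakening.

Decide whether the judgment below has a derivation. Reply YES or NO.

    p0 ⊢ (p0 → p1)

Search for a countermodel by truth-table:
  v=00: Γ:[p0=F] Δ:[(p0 → p1)=T] refutes=False
  v=01: Γ:[p0=F] Δ:[(p0 → p1)=T] refutes=False
  v=10: Γ:[p0=T] Δ:[(p0 → p1)=F] refutes=True  ← countermodel

Result: NO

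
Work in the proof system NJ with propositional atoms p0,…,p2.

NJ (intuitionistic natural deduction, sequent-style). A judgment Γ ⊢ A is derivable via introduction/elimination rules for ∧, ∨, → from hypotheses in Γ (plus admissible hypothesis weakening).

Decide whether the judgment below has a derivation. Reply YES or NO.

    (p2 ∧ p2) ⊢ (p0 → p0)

Derivation trace:
[→I] (p2 ∧ p2) ⊢ (p0 → p0)
  [Wk] p0, (p2 ∧ p2) ⊢ p0
    [Ax] p0 ⊢ p0

Result: YES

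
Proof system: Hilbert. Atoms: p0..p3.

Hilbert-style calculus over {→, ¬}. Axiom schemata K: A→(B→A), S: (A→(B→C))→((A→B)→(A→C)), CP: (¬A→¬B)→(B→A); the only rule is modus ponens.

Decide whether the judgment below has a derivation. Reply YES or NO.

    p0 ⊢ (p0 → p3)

Search for a countermodel by truth-table:
  v=0000: Γ:[p0=F] Δ:[(p0 → p3)=T] refutes=False
  v=0001: Γ:[p0=F] Δ:[(p0 → p3)=T] refutes=False
  v=0010: Γ:[p0=F] Δ:[(p0 → p3)=T] refutes=False
  v=0011: Γ:[p0=F] Δ:[(p0 → p3)=T] refutes=False
  v=0100: Γ:[p0=F] Δ:[(p0 → p3)=T] refutes=False
  v=0101: Γ:[p0=F] Δ:[(p0 → p3)=T] refutes=False
  v=0110: Γ:[p0=F] Δ:[(p0 → p3)=T] refutes=False
  v=0111: Γ:[p0=F] Δ:[(p0 → p3)=T] refutes=False
  v=1000: Γ:[p0=T] Δ:[(p0 → p3)=F] refutes=True  ← countermodel

Result: NO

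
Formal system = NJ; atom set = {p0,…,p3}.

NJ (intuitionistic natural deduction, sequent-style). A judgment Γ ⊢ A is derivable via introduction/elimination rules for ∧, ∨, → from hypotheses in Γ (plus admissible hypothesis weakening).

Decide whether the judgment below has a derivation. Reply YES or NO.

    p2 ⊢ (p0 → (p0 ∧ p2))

Derivation (root first):
[→I] p2 ⊢ (p0 → (p0 ∧ p2))
  [∧I] p2, p0 ⊢ (p0 ∧ p2)
    [Ax] p0 ⊢ p0
    [Ax] p2 ⊢ p2

Result: YES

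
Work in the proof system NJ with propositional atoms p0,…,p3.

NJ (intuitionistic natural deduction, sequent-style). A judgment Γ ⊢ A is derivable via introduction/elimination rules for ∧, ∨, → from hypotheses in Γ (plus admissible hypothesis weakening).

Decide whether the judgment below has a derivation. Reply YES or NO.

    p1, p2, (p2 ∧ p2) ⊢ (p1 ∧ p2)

Derivation (root first):
[Wk] p1, p2, (p2 ∧ p2) ⊢ (p1 ∧ p2)
  [∧I] p1, p2 ⊢ (p1 ∧ p2)
    [Wk] p1, p2 ⊢ p1
      [Ax] p1 ⊢ p1
    [Wk] p2, p2 ⊢ p2
      [Ax] p2 ⊢ p2

Result: YES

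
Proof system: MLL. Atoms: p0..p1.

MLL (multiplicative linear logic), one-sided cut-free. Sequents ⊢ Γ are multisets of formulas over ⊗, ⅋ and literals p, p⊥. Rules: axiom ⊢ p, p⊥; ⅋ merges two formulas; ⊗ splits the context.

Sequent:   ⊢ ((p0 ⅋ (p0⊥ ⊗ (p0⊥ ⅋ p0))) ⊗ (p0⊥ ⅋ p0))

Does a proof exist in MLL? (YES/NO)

Derivation trace:
[⊗]  ⊢ ((p0 ⅋ (p0⊥ ⊗ (p0⊥ ⅋ p0))) ⊗ (p0⊥ ⅋ p0))
  [⅋]  ⊢ (p0 ⅋ (p0⊥ ⊗ (p0⊥ ⅋ p0)))
    [⊗]  ⊢ p0, (p0⊥ ⊗ (p0⊥ ⅋ p0))
      [Ax]  ⊢ p0, p0⊥
      [⅋]  ⊢ (p0⊥ ⅋ p0)
        [Ax]  ⊢ p0, p0⊥
  [⅋]  ⊢ (p0⊥ ⅋ p0)
    [Ax]  ⊢ p0, p0⊥

Result: YES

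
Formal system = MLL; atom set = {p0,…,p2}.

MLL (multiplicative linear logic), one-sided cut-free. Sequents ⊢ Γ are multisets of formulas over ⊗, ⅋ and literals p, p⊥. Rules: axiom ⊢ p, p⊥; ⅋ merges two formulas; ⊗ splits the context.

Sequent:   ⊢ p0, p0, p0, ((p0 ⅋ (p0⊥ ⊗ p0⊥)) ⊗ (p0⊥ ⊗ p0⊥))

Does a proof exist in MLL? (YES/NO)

Derivation trace:
[⊗]  ⊢ p0, p0, p0, ((p0 ⅋ (p0⊥ ⊗ p0⊥)) ⊗ (p0⊥ ⊗ p0⊥))
  [⅋]  ⊢ p0, (p0 ⅋ (p0⊥ ⊗ p0⊥))
    [⊗]  ⊢ p0, p0, (p0⊥ ⊗ p0⊥)
      [Ax]  ⊢ p0, p0⊥
      [Ax]  ⊢ p0, p0⊥
  [⊗]  ⊢ p0, p0, (p0⊥ ⊗ p0⊥)
    [Ax]  ⊢ p0, p0⊥
    [Ax]  ⊢ p0, p0⊥

Result: YES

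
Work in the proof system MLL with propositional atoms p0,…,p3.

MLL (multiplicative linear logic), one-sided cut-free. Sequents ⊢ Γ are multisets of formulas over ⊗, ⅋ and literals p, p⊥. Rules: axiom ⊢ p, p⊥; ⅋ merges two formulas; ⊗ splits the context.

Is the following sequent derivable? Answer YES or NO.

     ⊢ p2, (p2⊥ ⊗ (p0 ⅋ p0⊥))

Proof tree:
[⊗]  ⊢ p2, (p2⊥ ⊗ (p0 ⅋ p0⊥))
  [Ax]  ⊢ p2, p2⊥
  [⅋]  ⊢ (p0 ⅋ p0⊥)
    [Ax]  ⊢ p0, p0⊥

Result: YES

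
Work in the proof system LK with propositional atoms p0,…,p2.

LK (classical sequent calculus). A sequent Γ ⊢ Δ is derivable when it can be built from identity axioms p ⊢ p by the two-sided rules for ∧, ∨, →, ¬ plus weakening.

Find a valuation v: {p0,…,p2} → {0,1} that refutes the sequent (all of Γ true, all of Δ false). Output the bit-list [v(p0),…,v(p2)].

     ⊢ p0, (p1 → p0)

Search for a countermodel by truth-table:
  v=000: Γ:[] Δ:[p0=F, (p1 → p0)=T] refutes=False
  v=001: Γ:[] Δ:[p0=F, (p1 → p0)=T] refutes=False
  v=010: Γ:[] Δ:[p0=F, (p1 → p0)=F] refutes=True  ← countermodel

Result: [0, 1, 0]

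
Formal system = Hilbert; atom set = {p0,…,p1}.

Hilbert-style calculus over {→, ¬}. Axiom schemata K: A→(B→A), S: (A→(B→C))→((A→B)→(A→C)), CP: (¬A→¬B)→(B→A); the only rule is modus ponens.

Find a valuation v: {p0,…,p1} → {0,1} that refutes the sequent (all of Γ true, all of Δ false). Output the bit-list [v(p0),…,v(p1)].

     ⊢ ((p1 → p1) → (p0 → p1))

Search for a countermodel by truth-table:
  v=00: Γ:[] Δ:[((p1 → p1) → (p0 → p1))=T] refutes=False
  v=01: Γ:[] Δ:[((p1 → p1) → (p0 → p1))=T] refutes=False
  v=10: Γ:[] Δ:[((p1 → p1) → (p0 → p1))=F] refutes=True  ← countermodel

Result: [1, 0]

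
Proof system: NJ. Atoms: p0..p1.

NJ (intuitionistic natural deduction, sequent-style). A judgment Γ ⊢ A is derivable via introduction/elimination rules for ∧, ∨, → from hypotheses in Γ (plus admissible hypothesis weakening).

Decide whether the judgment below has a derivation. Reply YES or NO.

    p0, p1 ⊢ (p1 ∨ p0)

Derivation trace:
[∨I₂] p0, p1 ⊢ (p1 ∨ p0)
  [Wk] p0, p1 ⊢ p0
    [Ax] p0 ⊢ p0

Result: YES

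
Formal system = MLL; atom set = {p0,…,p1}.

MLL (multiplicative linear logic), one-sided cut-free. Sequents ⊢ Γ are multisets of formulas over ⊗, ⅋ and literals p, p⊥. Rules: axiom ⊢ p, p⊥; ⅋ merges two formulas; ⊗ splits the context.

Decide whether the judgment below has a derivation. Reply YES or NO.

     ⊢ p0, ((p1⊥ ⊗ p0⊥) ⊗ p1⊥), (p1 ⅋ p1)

Derivation trace:
[⅋]  ⊢ p0, ((p1⊥ ⊗ p0⊥) ⊗ p1⊥), (p1 ⅋ p1)
  [⊗]  ⊢ p1, p0, p1, ((p1⊥ ⊗ p0⊥) ⊗ p1⊥)
    [⊗]  ⊢ p1, p0, (p1⊥ ⊗ p0⊥)
      [Ax]  ⊢ p1, p1⊥
      [Ax]  ⊢ p0, p0⊥
    [Ax]  ⊢ p1, p1⊥

Result: YES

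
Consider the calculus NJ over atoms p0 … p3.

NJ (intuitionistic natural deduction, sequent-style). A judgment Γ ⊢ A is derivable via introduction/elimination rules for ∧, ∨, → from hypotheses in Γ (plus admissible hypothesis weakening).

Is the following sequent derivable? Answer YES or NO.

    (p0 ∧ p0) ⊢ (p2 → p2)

Derivation trace:
[→I] (p0 ∧ p0) ⊢ (p2 → p2)
  [Wk] p2, (p0 ∧ p0) ⊢ p2
    [Ax] p2 ⊢ p2

Result: YES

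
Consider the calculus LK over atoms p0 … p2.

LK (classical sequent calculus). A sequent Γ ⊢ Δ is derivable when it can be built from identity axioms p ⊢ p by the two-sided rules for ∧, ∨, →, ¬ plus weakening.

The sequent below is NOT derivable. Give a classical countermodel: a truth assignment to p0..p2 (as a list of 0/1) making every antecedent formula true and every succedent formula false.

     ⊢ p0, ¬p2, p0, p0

Truth-table refutation:
  v=000: Γ:[] Δ:[p0=F, ¬p2=T, p0=F, p0=F] refutes=False
  v=001: Γ:[] Δ:[p0=F, ¬p2=F, p0=F, p0=F] refutes=True  ← countermodel

Result: [0, 0, 1]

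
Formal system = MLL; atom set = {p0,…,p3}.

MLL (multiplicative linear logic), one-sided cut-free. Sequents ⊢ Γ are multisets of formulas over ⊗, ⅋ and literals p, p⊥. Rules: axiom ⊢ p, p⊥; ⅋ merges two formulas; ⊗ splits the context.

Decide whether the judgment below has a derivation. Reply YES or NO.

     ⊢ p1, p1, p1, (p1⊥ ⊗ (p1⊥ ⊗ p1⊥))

Derivation (root first):
[⊗]  ⊢ p1, p1, p1, (p1⊥ ⊗ (p1⊥ ⊗ p1⊥))
  [Ax]  ⊢ p1, p1⊥
  [⊗]  ⊢ p1, p1, (p1⊥ ⊗ p1⊥)
    [Ax]  ⊢ p1, p1⊥
    [Ax]  ⊢ p1, p1⊥

Result: YES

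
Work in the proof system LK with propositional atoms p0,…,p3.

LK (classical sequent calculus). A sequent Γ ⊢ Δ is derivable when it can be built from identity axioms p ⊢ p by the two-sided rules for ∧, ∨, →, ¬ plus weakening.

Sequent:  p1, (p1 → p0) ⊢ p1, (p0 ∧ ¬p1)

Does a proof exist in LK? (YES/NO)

Proof tree:
[∧R] p1, (p1 → p0) ⊢ p1, (p0 ∧ ¬p1)
  [→L] p1, (p1 → p0) ⊢ p0
    [Ax] p1 ⊢ p1
    [Ax] p0 ⊢ p0
  [¬R]  ⊢ p1, ¬p1
    [Ax] p1 ⊢ p1

Result: YES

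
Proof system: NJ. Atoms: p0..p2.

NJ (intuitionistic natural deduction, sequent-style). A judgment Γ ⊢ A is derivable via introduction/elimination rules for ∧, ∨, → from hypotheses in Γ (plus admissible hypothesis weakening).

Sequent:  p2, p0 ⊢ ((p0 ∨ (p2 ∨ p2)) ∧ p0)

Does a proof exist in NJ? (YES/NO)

Derivation trace:
[∧I] p2, p0 ⊢ ((p0 ∨ (p2 ∨ p2)) ∧ p0)
  [∨I₂] p2 ⊢ (p0 ∨ (p2 ∨ p2))
    [∨I₂] p2 ⊢ (p2 ∨ p2)
      [Ax] p2 ⊢ p2
  [Ax] p0 ⊢ p0

Result: YES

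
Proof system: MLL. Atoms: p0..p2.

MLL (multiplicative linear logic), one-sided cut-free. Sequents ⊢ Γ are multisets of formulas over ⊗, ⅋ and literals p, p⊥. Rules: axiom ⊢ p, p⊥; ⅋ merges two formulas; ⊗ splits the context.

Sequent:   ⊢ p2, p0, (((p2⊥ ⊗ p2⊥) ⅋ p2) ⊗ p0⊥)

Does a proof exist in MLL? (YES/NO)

Proof tree:
[⊗]  ⊢ p2, p0, (((p2⊥ ⊗ p2⊥) ⅋ p2) ⊗ p0⊥)
  [⅋]  ⊢ p2, ((p2⊥ ⊗ p2⊥) ⅋ p2)
    [⊗]  ⊢ p2, p2, (p2⊥ ⊗ p2⊥)
      [Ax]  ⊢ p2, p2⊥
      [Ax]  ⊢ p2, p2⊥
  [Ax]  ⊢ p0, p0⊥

Result: YES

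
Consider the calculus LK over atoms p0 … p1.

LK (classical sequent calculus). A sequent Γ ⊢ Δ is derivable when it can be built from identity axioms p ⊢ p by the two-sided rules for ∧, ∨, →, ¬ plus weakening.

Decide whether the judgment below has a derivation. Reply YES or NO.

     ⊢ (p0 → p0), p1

Proof tree:
[WR]  ⊢ (p0 → p0), p1
  [→R]  ⊢ (p0 → p0)
    [Ax] p0 ⊢ p0

Result: YES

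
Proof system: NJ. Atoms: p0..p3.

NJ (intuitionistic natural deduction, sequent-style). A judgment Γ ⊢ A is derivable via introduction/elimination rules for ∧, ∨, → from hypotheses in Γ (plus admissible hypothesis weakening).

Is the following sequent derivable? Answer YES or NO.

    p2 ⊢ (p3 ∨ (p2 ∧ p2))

Derivation trace:
[∨I₂] p2 ⊢ (p3 ∨ (p2 ∧ p2))
  [∧I] p2 ⊢ (p2 ∧ p2)
    [Ax] p2 ⊢ p2
    [Ax] p2 ⊢ p2

Result: YES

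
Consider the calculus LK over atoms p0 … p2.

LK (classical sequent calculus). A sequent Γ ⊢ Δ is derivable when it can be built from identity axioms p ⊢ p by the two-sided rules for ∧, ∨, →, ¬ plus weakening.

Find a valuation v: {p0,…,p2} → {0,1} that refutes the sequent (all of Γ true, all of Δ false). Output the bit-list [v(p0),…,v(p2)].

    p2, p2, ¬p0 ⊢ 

Truth-table refutation:
  v=000: Γ:[p2=F, p2=F, ¬p0=T] Δ:[] refutes=False
  v=001: Γ:[p2=T, p2=T, ¬p0=T] Δ:[] refutes=True  ← countermodel

Result: [0, 0, 1]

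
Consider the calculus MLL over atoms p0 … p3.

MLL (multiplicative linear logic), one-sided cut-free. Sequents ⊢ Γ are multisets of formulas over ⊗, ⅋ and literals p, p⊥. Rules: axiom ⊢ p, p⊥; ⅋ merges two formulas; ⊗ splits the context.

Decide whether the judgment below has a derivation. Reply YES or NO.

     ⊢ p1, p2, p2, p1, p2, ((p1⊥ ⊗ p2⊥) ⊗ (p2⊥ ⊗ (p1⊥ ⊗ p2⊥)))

Derivation (root first):
[⊗]  ⊢ p1, p2, p2, p1, p2, ((p1⊥ ⊗ p2⊥) ⊗ (p2⊥ ⊗ (p1⊥ ⊗ p2⊥)))
  [⊗]  ⊢ p1, p2, (p1⊥ ⊗ p2⊥)
    [Ax]  ⊢ p1, p1⊥
    [Ax]  ⊢ p2, p2⊥
  [⊗]  ⊢ p2, p1, p2, (p2⊥ ⊗ (p1⊥ ⊗ p2⊥))
    [Ax]  ⊢ p2, p2⊥
    [⊗]  ⊢ p1, p2, (p1⊥ ⊗ p2⊥)
      [Ax]  ⊢ p1, p1⊥
      [Ax]  ⊢ p2, p2⊥

Result: YES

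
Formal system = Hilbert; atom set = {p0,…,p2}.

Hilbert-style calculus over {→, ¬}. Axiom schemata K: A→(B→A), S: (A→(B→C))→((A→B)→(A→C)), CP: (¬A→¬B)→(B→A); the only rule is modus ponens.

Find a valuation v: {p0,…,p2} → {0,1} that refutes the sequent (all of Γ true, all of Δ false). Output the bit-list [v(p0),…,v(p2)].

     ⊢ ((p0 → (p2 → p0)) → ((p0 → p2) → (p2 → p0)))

Enumerate valuations to refute Γ ⊢ Δ:
  v=000: Γ:[] Δ:[((p0 → (p2 → p0)) → ((p0 → p2) → (p2 → p0)))=T] refutes=False
  v=001: Γ:[] Δ:[((p0 → (p2 → p0)) → ((p0 → p2) → (p2 → p0)))=F] refutes=True  ← countermodel

Result: [0, 0, 1]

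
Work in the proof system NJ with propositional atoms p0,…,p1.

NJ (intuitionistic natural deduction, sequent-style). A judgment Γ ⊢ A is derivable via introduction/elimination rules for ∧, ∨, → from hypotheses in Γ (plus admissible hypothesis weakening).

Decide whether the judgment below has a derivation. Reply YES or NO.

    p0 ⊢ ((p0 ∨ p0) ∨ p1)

Derivation (root first):
[∨I₁] p0 ⊢ ((p0 ∨ p0) ∨ p1)
  [∨I₁] p0 ⊢ (p0 ∨ p0)
    [Ax] p0 ⊢ p0

Result: YES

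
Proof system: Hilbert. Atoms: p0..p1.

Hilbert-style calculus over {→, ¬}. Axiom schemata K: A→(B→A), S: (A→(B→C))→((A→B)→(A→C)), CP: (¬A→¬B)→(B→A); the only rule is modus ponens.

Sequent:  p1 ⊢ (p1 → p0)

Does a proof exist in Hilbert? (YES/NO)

Enumerate valuations to refute Γ ⊢ Δ:
  v=00: Γ:[p1=F] Δ:[(p1 → p0)=T] refutes=False
  v=01: Γ:[p1=T] Δ:[(p1 → p0)=F] refutes=True  ← countermodel

Result: NO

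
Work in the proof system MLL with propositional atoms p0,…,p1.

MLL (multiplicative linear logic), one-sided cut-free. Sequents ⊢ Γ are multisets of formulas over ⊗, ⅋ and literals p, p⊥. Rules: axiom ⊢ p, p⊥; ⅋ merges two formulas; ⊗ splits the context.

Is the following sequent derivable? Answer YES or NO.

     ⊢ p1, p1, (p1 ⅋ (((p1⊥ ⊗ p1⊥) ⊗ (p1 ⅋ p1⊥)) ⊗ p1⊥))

Proof tree:
[⅋]  ⊢ p1, p1, (p1 ⅋ (((p1⊥ ⊗ p1⊥) ⊗ (p1 ⅋ p1⊥)) ⊗ p1⊥))
  [⊗]  ⊢ p1, p1, p1, (((p1⊥ ⊗ p1⊥) ⊗ (p1 ⅋ p1⊥)) ⊗ p1⊥)
    [⊗]  ⊢ p1, p1, ((p1⊥ ⊗ p1⊥) ⊗ (p1 ⅋ p1⊥))
      [⊗]  ⊢ p1, p1, (p1⊥ ⊗ p1⊥)
        [Ax]  ⊢ p1, p1⊥
        [Ax]  ⊢ p1, p1⊥
      [⅋]  ⊢ (p1 ⅋ p1⊥)
        [Ax]  ⊢ p1, p1⊥
    [Ax]  ⊢ p1, p1⊥

Result: YES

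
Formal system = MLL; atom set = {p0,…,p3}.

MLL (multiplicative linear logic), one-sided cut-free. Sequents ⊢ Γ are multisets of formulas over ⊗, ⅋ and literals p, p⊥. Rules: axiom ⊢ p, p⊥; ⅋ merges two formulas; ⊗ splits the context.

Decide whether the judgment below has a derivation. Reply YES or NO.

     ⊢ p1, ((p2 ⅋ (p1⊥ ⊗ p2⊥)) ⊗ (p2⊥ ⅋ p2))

Derivation (root first):
[⊗]  ⊢ p1, ((p2 ⅋ (p1⊥ ⊗ p2⊥)) ⊗ (p2⊥ ⅋ p2))
  [⅋]  ⊢ p1, (p2 ⅋ (p1⊥ ⊗ p2⊥))
    [⊗]  ⊢ p1, p2, (p1⊥ ⊗ p2⊥)
      [Ax]  ⊢ p1, p1⊥
      [Ax]  ⊢ p2, p2⊥
  [⅋]  ⊢ (p2⊥ ⅋ p2)
    [Ax]  ⊢ p2, p2⊥

Result: YES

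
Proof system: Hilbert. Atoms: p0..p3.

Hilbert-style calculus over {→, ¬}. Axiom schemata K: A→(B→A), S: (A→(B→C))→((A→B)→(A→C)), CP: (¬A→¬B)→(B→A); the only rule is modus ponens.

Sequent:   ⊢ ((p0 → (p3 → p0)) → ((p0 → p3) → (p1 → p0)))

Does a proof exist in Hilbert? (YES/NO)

Search for a countermodel by truth-table:
  v=0000: Γ:[] Δ:[((p0 → (p3 → p0)) → ((p0 → p3) → (p1 → p0)))=T] refutes=False
  v=0001: Γ:[] Δ:[((p0 → (p3 → p0)) → ((p0 → p3) → (p1 → p0)))=T] refutes=False
  v=0010: Γ:[] Δ:[((p0 → (p3 → p0)) → ((p0 → p3) → (p1 → p0)))=T] refutes=False
  v=0011: Γ:[] Δ:[((p0 → (p3 → p0)) → ((p0 → p3) → (p1 → p0)))=T] refutes=False
  v=0100: Γ:[] Δ:[((p0 → (p3 → p0)) → ((p0 → p3) → (p1 → p0)))=F] refutes=True  ← countermodel

Result: NO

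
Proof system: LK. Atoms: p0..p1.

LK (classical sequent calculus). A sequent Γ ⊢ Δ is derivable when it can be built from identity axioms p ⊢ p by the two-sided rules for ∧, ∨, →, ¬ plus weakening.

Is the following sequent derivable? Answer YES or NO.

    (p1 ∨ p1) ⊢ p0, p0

Enumerate valuations to refute Γ ⊢ Δ:
  v=00: Γ:[(p1 ∨ p1)=F] Δ:[p0=F, p0=F] refutes=False
  v=01: Γ:[(p1 ∨ p1)=T] Δ:[p0=F, p0=F] refutes=True  ← countermodel

Result: NO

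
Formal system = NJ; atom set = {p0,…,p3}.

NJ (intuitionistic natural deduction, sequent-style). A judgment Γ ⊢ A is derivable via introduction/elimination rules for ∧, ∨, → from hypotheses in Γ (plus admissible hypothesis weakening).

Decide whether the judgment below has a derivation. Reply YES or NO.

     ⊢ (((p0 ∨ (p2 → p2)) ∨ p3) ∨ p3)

Proof tree:
[∨I₁]  ⊢ (((p0 ∨ (p2 → p2)) ∨ p3) ∨ p3)
  [∨I₁]  ⊢ ((p0 ∨ (p2 → p2)) ∨ p3)
    [∨I₂]  ⊢ (p0 ∨ (p2 → p2))
      [→I]  ⊢ (p2 → p2)
        [Ax] p2 ⊢ p2

Result: YES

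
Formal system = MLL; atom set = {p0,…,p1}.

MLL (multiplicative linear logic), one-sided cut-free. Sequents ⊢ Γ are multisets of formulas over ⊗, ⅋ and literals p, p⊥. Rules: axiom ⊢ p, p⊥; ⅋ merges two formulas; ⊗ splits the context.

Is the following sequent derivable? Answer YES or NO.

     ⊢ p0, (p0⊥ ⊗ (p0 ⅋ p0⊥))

Proof tree:
[⊗]  ⊢ p0, (p0⊥ ⊗ (p0 ⅋ p0⊥))
  [Ax]  ⊢ p0, p0⊥
  [⅋]  ⊢ (p0 ⅋ p0⊥)
    [Ax]  ⊢ p0, p0⊥

Result: YES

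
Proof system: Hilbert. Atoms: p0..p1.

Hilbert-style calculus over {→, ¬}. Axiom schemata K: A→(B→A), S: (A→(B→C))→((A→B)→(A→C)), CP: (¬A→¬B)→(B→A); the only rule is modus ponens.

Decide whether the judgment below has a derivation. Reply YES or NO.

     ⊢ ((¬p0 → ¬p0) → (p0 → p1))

Enumerate valuations to refute Γ ⊢ Δ:
  v=00: Γ:[] Δ:[((¬p0 → ¬p0) → (p0 → p1))=T] refutes=False
  v=01: Γ:[] Δ:[((¬p0 → ¬p0) → (p0 → p1))=T] refutes=False
  v=10: Γ:[] Δ:[((¬p0 → ¬p0) → (p0 → p1))=F] refutes=True  ← countermodel

Result: NO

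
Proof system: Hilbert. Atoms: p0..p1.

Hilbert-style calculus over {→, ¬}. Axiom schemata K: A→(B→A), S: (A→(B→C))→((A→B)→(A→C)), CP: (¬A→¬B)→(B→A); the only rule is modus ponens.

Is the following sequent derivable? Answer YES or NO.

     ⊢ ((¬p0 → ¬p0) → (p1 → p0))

Search for a countermodel by truth-table:
  v=00: Γ:[] Δ:[((¬p0 → ¬p0) → (p1 → p0))=T] refutes=False
  v=01: Γ:[] Δ:[((¬p0 → ¬p0) → (p1 → p0))=F] refutes=True  ← countermodel

Result: NO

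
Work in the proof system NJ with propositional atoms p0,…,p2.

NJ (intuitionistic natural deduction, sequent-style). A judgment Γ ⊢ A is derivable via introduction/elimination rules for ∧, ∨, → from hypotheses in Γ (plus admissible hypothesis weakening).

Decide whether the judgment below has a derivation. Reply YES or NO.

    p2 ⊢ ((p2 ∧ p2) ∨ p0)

Derivation trace:
[∨I₁] p2 ⊢ ((p2 ∧ p2) ∨ p0)
  [∧I] p2 ⊢ (p2 ∧ p2)
    [Ax] p2 ⊢ p2
    [Ax] p2 ⊢ p2

Result: YES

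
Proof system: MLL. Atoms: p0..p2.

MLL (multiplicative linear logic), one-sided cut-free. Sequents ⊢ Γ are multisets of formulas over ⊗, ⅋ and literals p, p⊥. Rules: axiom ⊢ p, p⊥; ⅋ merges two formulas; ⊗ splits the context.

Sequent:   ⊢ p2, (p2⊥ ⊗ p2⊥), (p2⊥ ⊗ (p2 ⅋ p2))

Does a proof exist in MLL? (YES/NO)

Proof tree:
[⊗]  ⊢ p2, (p2⊥ ⊗ p2⊥), (p2⊥ ⊗ (p2 ⅋ p2))
  [Ax]  ⊢ p2, p2⊥
  [⅋]  ⊢ (p2⊥ ⊗ p2⊥), (p2 ⅋ p2)
    [⊗]  ⊢ p2, p2, (p2⊥ ⊗ p2⊥)
      [Ax]  ⊢ p2, p2⊥
      [Ax]  ⊢ p2, p2⊥

Result: YES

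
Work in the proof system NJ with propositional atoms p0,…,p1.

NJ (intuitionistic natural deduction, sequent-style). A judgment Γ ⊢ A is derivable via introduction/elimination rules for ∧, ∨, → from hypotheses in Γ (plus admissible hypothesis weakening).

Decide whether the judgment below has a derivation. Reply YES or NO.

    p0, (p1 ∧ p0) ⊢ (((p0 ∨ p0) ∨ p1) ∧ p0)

Proof tree:
[Wk] p0, (p1 ∧ p0) ⊢ (((p0 ∨ p0) ∨ p1) ∧ p0)
  [∧I] p0 ⊢ (((p0 ∨ p0) ∨ p1) ∧ p0)
    [∨I₁] p0 ⊢ ((p0 ∨ p0) ∨ p1)
      [∨I₁] p0 ⊢ (p0 ∨ p0)
        [Ax] p0 ⊢ p0
    [Ax] p0 ⊢ p0

Result: YES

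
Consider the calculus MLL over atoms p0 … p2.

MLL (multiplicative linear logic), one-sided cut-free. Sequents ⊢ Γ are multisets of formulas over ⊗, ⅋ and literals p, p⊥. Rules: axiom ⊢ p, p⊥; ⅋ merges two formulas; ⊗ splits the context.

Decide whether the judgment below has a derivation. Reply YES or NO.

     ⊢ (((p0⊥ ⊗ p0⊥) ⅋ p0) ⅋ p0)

Derivation trace:
[⅋]  ⊢ (((p0⊥ ⊗ p0⊥) ⅋ p0) ⅋ p0)
  [⅋]  ⊢ p0, ((p0⊥ ⊗ p0⊥) ⅋ p0)
    [⊗]  ⊢ p0, p0, (p0⊥ ⊗ p0⊥)
      [Ax]  ⊢ p0, p0⊥
      [Ax]  ⊢ p0, p0⊥

Result: YES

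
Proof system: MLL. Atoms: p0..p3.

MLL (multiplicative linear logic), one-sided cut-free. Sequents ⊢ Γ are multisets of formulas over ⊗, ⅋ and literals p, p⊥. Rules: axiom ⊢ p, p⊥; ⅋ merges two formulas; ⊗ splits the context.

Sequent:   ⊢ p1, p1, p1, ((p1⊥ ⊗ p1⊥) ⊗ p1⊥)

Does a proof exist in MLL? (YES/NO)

Derivation trace:
[⊗]  ⊢ p1, p1, p1, ((p1⊥ ⊗ p1⊥) ⊗ p1⊥)
  [⊗]  ⊢ p1, p1, (p1⊥ ⊗ p1⊥)
    [Ax]  ⊢ p1, p1⊥
    [Ax]  ⊢ p1, p1⊥
  [Ax]  ⊢ p1, p1⊥

Result: YES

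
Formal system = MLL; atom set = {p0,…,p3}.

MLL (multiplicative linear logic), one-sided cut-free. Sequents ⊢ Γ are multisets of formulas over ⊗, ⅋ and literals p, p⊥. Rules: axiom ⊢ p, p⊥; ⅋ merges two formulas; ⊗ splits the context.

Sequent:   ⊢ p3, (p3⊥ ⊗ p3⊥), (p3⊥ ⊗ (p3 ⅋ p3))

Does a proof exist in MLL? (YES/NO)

Derivation trace:
[⊗]  ⊢ p3, (p3⊥ ⊗ p3⊥), (p3⊥ ⊗ (p3 ⅋ p3))
  [Ax]  ⊢ p3, p3⊥
  [⅋]  ⊢ (p3⊥ ⊗ p3⊥), (p3 ⅋ p3)
    [⊗]  ⊢ p3, p3, (p3⊥ ⊗ p3⊥)
      [Ax]  ⊢ p3, p3⊥
      [Ax]  ⊢ p3, p3⊥

Result: YES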